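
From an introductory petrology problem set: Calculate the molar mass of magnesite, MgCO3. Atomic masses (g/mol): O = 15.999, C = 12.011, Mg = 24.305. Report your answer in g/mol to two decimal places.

84.31 g/mol

M = 1(24.305) + 1(12.011) + 3(15.999)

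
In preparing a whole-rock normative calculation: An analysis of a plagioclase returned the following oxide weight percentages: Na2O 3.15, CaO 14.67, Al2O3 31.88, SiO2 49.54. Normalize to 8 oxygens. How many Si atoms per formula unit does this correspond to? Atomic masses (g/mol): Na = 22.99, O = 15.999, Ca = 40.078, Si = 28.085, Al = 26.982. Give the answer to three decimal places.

Na2O: 3.15/61.979 = 0.05082 mol → 0.10164 mol Na, 0.05082 mol O.
CaO: 14.67/56.077 = 0.26160 mol → 0.26160 mol Ca, 0.26160 mol O.
Al2O3: 31.88/101.961 = 0.31267 mol → 0.62534 mol Al, 0.93801 mol O.
SiO2: 49.54/60.083 = 0.82453 mol → 0.82453 mol Si, 1.64906 mol O.
Total oxygen = 2.89949 mol. Normalization factor = 8/2.89949 = 2.75911.
Si per 8 O = 0.82453 × 2.75911 = 2.275.

2.275 Si apfu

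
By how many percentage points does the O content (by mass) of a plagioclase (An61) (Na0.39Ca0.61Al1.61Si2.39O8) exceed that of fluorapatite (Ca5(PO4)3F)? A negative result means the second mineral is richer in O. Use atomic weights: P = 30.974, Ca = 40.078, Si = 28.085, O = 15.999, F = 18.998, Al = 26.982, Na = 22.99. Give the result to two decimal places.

O in Na0.39Ca0.61Al1.61Si2.39O8: molar mass 271.970 g/mol; 8×15.999 = 127.992 g → 47.06 wt%.
O in Ca5(PO4)3F: molar mass 504.298 g/mol; 12×15.999 = 191.988 g → 38.07 wt%.
Difference = 47.06 − 38.07 = 8.99 percentage points.

8.99 percentage points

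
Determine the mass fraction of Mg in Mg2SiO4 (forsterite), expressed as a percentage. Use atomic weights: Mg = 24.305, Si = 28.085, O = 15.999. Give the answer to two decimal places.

Formula mass = 2×24.305 + 1×28.085 + 4×15.999 = 140.691 g/mol, of which 48.610 g is Mg.
So Mg makes up 48.610/140.691 = 0.3455 of the mass, i.e. 34.55%.

34.55 mass %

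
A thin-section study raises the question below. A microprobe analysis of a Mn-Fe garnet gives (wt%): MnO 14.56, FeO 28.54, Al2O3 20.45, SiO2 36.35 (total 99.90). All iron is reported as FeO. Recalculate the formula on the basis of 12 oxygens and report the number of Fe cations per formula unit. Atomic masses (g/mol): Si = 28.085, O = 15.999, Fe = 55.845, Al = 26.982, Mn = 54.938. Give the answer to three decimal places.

1.975 Fe apfu

MnO (M=70.937): mol = 0.20525; Mn = 0.20525, O = 0.20525.
FeO (M=71.844): mol = 0.39725; Fe = 0.39725, O = 0.39725.
Al2O3 (M=101.961): mol = 0.20057; Al = 0.40114, O = 0.60171.
SiO2 (M=60.083): mol = 0.60500; Si = 0.60500, O = 1.21000.
ΣO = 2.41421; factor = 12/ΣO = 4.97057.
Fe apfu = 0.39725 × 4.97057 = 1.975.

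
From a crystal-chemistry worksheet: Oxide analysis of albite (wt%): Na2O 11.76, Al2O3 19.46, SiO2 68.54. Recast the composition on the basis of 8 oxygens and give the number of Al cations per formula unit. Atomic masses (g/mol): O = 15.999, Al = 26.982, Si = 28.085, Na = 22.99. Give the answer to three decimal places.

Na2O (M=61.979): mol = 0.18974; Na = 0.37948, O = 0.18974.
Al2O3 (M=101.961): mol = 0.19086; Al = 0.38172, O = 0.57258.
SiO2 (M=60.083): mol = 1.14076; Si = 1.14076, O = 2.28152.
ΣO = 3.04384; factor = 8/ΣO = 2.62826.
Al apfu = 0.38172 × 2.62826 = 1.003.

1.003 Al apfu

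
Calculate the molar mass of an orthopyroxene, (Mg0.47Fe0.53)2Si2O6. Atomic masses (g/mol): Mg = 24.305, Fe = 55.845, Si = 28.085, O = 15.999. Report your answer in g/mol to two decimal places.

M = 0.94(24.305) + 1.06(55.845) + 2(28.085) + 6(15.999)

234.21 g/mol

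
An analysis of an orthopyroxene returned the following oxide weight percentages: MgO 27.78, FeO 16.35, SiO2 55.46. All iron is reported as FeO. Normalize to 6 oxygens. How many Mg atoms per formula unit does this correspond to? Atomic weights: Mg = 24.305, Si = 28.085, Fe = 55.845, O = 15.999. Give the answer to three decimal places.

1.497 Mg apfu

MgO (M=40.304): mol = 0.68926; Mg = 0.68926, O = 0.68926.
FeO (M=71.844): mol = 0.22758; Fe = 0.22758, O = 0.22758.
SiO2 (M=60.083): mol = 0.92306; Si = 0.92306, O = 1.84612.
ΣO = 2.76296; factor = 6/ΣO = 2.17158.
Mg apfu = 0.68926 × 2.17158 = 1.497.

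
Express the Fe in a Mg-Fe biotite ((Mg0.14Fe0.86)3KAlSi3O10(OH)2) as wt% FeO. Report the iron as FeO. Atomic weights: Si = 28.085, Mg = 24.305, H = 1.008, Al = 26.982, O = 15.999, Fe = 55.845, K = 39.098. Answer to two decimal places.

M((Mg0.14Fe0.86)3KAlSi3O10(OH)2) = 498.627 g/mol; M(FeO) = 71.844 g/mol.
Moles FeO per formula unit = 2.58 Fe ÷ 1 = 2.5800.
FeO fraction = (2.5800 × 71.844) / 498.627 = 185.358/498.627 = 0.3717.

37.17 wt%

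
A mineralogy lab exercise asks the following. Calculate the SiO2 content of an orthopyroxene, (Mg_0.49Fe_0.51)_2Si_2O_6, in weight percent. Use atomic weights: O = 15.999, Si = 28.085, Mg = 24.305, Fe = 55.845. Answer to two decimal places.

51.59 wt%

M((Mg_0.49Fe_0.51)_2Si_2O_6) = 232.945 g/mol; M(SiO2) = 60.083 g/mol.
Moles SiO2 per formula unit = 2 Si ÷ 1 = 2.0000.
SiO2 fraction = (2.0000 × 60.083) / 232.945 = 120.166/232.945 = 0.5159.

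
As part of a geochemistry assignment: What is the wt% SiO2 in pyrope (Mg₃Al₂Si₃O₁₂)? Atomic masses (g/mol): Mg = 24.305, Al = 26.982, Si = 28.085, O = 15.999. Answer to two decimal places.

44.71 wt%

Molar mass of Mg₃Al₂Si₃O₁₂ = 3×24.305 + 2×26.982 + 3×28.085 + 12×15.999 = 403.122 g/mol.
Each formula unit contains 3 Si, equivalent to 3/1 = 3.0000 mol SiO2.
M(SiO2) = 1×28.085 + 2×15.999 = 60.083 g/mol.
Mass of SiO2 per formula unit = 3.0000 × 60.083 = 180.249 g.
SiO2 wt% = 180.249 / 403.122 × 100 = 44.71%.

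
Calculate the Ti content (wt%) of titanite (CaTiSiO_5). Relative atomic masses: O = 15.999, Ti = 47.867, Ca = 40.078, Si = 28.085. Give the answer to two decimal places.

Formula mass = 1*40.078 + 1*47.867 + 1*28.085 + 5*15.999 = 196.025 g/mol, of which 47.867 g is Ti.
So Ti makes up 47.867/196.025 = 0.2442 of the mass, i.e. 24.42%.

24.42 wt%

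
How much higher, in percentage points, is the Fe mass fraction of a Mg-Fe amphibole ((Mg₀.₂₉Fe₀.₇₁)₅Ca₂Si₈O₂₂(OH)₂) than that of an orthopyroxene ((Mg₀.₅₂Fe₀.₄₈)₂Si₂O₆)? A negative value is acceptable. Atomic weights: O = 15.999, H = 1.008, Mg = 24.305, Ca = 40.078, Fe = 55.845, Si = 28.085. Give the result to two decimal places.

-1.75 percentage points

Fe in (Mg₀.₂₉Fe₀.₇₁)₅Ca₂Si₈O₂₂(OH)₂: molar mass 924.320 g/mol; 3.55×55.845 = 198.250 g → 21.45 wt%.
Fe in (Mg₀.₅₂Fe₀.₄₈)₂Si₂O₆: molar mass 231.052 g/mol; 0.96×55.845 = 53.611 g → 23.20 wt%.
Difference = 21.45 − 23.20 = -1.75 percentage points.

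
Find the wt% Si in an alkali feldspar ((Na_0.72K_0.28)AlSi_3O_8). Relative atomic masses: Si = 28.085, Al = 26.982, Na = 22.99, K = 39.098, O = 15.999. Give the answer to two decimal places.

31.59 mass %

Molar mass of (Na_0.72K_0.28)AlSi_3O_8: 0.72*22.99 + 0.28*39.098 + 1*26.982 + 3*28.085 + 8*15.999 = 266.729 g/mol.
Mass of Si per formula unit: 3 × 28.085 = 84.255 g.
Weight fraction Si = 84.255 / 266.729 = 0.3159.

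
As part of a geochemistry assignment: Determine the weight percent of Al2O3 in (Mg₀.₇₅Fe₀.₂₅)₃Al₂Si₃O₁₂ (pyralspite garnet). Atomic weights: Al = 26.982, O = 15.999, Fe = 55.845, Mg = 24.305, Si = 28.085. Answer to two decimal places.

23.89 wt%

Molar mass of (Mg₀.₇₅Fe₀.₂₅)₃Al₂Si₃O₁₂ = 2.25·24.305 + 0.75·55.845 + 2·26.982 + 3·28.085 + 12·15.999 = 426.777 g/mol.
Each formula unit contains 2 Al, equivalent to 2/2 = 1.0000 mol Al2O3.
M(Al2O3) = 2×26.982 + 3×15.999 = 101.961 g/mol.
Mass of Al2O3 per formula unit = 1.0000 × 101.961 = 101.961 g.
Al2O3 wt% = 101.961 / 426.777 × 100 = 23.89%.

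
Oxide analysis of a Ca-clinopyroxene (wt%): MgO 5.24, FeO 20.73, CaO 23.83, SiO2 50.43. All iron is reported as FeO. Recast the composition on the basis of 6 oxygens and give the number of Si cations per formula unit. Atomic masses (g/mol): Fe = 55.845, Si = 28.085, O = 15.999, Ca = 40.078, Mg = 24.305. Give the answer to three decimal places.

5.24 wt% MgO ÷ 40.304 g/mol = 0.13001 mol, giving 0.13001 Mg and 0.13001 O.
20.73 wt% FeO ÷ 71.844 g/mol = 0.28854 mol, giving 0.28854 Fe and 0.28854 O.
23.83 wt% CaO ÷ 56.077 g/mol = 0.42495 mol, giving 0.42495 Ca and 0.42495 O.
50.43 wt% SiO2 ÷ 60.083 g/mol = 0.83934 mol, giving 0.83934 Si and 1.67868 O.
Oxygen sums to 2.52218; scaling by 6/2.52218 = 2.37889 puts the formula on 6 O.
Si: 0.83934 × 2.37889 = 1.997 atoms per formula unit.

1.997 Si apfu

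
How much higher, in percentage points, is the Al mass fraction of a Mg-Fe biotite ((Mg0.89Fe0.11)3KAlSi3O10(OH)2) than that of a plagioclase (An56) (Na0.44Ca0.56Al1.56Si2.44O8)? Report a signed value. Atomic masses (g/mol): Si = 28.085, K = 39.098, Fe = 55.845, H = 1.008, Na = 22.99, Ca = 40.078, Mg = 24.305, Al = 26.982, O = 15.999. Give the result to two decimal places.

-9.21 percentage points

Al in (Mg0.89Fe0.11)3KAlSi3O10(OH)2: molar mass 427.662 g/mol; 1×26.982 = 26.982 g → 6.31 wt%.
Al in Na0.44Ca0.56Al1.56Si2.44O8: molar mass 271.171 g/mol; 1.56×26.982 = 42.092 g → 15.52 wt%.
Difference = 6.31 − 15.52 = -9.21 percentage points.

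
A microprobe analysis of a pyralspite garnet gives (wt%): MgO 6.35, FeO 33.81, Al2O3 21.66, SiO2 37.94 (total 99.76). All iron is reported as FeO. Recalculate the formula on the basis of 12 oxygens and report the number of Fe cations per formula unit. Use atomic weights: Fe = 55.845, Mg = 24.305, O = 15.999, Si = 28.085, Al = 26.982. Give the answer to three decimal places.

2.234 Fe apfu

MgO (M=40.304): mol = 0.15755; Mg = 0.15755, O = 0.15755.
FeO (M=71.844): mol = 0.47060; Fe = 0.47060, O = 0.47060.
Al2O3 (M=101.961): mol = 0.21243; Al = 0.42486, O = 0.63729.
SiO2 (M=60.083): mol = 0.63146; Si = 0.63146, O = 1.26292.
ΣO = 2.52836; factor = 12/ΣO = 4.74616.
Fe apfu = 0.47060 × 4.74616 = 2.234.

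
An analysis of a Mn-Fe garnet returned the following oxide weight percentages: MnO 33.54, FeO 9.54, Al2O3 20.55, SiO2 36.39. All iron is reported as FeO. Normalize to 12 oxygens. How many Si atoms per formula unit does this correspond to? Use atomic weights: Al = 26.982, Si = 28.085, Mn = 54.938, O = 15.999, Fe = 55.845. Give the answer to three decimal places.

33.54 wt% MnO ÷ 70.937 g/mol = 0.47281 mol, giving 0.47281 Mn and 0.47281 O.
9.54 wt% FeO ÷ 71.844 g/mol = 0.13279 mol, giving 0.13279 Fe and 0.13279 O.
20.55 wt% Al2O3 ÷ 101.961 g/mol = 0.20155 mol, giving 0.40310 Al and 0.60465 O.
36.39 wt% SiO2 ÷ 60.083 g/mol = 0.60566 mol, giving 0.60566 Si and 1.21132 O.
Oxygen sums to 2.42157; scaling by 12/2.42157 = 4.95546 puts the formula on 12 O.
Si: 0.60566 × 4.95546 = 3.001 atoms per formula unit.

3.001 Si apfu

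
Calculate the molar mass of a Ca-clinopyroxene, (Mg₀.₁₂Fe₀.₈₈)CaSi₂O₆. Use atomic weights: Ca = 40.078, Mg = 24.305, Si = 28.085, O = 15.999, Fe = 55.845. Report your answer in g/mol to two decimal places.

244.30 g/mol

Mg: 0.12 × 24.305 = 2.9166
Fe: 0.88 × 55.845 = 49.1436
Ca: 1 × 40.078 = 40.0780
Si: 2 × 28.085 = 56.1700
O: 6 × 15.999 = 95.9940
Summing the contributions gives the formula mass.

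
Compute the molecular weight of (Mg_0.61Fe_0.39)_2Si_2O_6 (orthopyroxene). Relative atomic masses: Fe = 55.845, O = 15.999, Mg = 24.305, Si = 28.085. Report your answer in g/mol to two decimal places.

The formula mass is the sum 1.22(24.305) + 0.78(55.845) + 2(28.085) + 6(15.999).

225.38 g/mol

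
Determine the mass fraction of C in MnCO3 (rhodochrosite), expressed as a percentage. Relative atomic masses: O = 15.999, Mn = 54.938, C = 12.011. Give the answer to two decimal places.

Formula mass = 1×54.938 + 1×12.011 + 3×15.999 = 114.946 g/mol, of which 12.011 g is C.
So C makes up 12.011/114.946 = 0.1045 of the mass, i.e. 10.45%.

10.45 weight percent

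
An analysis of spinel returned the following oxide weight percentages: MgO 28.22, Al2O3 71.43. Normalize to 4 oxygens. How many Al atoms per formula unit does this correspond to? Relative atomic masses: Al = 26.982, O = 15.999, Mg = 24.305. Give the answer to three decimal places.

MgO: 28.22/40.304 = 0.70018 mol → 0.70018 mol Mg, 0.70018 mol O.
Al2O3: 71.43/101.961 = 0.70056 mol → 1.40112 mol Al, 2.10168 mol O.
Total oxygen = 2.80186 mol. Normalization factor = 4/2.80186 = 1.42762.
Al per 4 O = 1.40112 × 1.42762 = 2.000.

2.000 Al apfu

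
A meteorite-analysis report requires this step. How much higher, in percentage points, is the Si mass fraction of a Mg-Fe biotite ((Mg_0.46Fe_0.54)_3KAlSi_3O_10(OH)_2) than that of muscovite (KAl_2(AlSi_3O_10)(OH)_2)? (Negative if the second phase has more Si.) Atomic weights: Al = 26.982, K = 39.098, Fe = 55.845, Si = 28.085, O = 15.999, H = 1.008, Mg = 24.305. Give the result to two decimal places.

First mineral: 84.255 g Si in 468.349 g formula = 17.99 wt% Si.
Second mineral: 84.255 g Si in 398.303 g formula = 21.15 wt% Si.
17.99% − 21.15% gives a difference of -3.16 percentage points.

-3.16 percentage points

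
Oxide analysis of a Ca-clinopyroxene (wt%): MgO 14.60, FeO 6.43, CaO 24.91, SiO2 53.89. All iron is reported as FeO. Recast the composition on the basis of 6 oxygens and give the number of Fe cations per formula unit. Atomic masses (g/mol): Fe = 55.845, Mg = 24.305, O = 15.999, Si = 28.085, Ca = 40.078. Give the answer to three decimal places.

MgO: 14.60/40.304 = 0.36225 mol → 0.36225 mol Mg, 0.36225 mol O.
FeO: 6.43/71.844 = 0.08950 mol → 0.08950 mol Fe, 0.08950 mol O.
CaO: 24.91/56.077 = 0.44421 mol → 0.44421 mol Ca, 0.44421 mol O.
SiO2: 53.89/60.083 = 0.89693 mol → 0.89693 mol Si, 1.79386 mol O.
Total oxygen = 2.68982 mol. Normalization factor = 6/2.68982 = 2.23063.
Fe per 6 O = 0.08950 × 2.23063 = 0.200.

0.200 Fe apfu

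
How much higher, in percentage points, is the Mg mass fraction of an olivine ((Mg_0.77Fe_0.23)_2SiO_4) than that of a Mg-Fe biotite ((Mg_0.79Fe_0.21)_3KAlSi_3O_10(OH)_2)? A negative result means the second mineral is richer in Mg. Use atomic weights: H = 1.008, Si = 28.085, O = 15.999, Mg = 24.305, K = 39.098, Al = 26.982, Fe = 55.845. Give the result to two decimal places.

Mg in (Mg_0.77Fe_0.23)_2SiO_4: molar mass 155.199 g/mol; 1.54×24.305 = 37.430 g → 24.12 wt%.
Mg in (Mg_0.79Fe_0.21)_3KAlSi_3O_10(OH)_2: molar mass 437.124 g/mol; 2.37×24.305 = 57.603 g → 13.18 wt%.
Difference = 24.12 − 13.18 = 10.94 percentage points.

10.94 percentage points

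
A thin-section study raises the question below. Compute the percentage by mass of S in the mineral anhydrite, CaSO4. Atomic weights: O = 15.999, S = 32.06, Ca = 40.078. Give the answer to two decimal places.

23.55 mass %

M(CaSO4) = 136.134 g/mol.
S contributes 1 × 32.06 = 32.060 g per mole.
32.060/136.134 = 0.2355 → 23.55%.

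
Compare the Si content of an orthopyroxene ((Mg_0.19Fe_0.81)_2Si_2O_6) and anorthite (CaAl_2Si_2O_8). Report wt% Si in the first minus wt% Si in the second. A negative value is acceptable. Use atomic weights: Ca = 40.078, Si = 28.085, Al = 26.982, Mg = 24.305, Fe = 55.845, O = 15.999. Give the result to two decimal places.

2.11 percentage points

M((Mg_0.19Fe_0.81)_2Si_2O_6) = 251.869 g/mol, so wt% Si = 56.170/251.869 × 100 = 22.30%.
M(CaAl_2Si_2O_8) = 278.204 g/mol, so wt% Si = 56.170/278.204 × 100 = 20.19%.
22.30 − 20.19 = 2.11 pp.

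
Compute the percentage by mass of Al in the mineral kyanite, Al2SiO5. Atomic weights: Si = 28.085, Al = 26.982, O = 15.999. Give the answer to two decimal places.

Molar mass of Al2SiO5: 2×26.982 + 1×28.085 + 5×15.999 = 162.044 g/mol.
Mass of Al per formula unit: 2 × 26.982 = 53.964 g.
Weight fraction Al = 53.964 / 162.044 = 0.3330.

33.30 wt%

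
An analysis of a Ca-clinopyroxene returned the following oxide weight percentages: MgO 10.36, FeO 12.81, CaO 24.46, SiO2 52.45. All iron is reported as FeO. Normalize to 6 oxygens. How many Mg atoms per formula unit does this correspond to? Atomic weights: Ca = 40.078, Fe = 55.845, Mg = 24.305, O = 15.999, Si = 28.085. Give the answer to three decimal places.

0.589 Mg apfu

MgO: 10.36/40.304 = 0.25705 mol → 0.25705 mol Mg, 0.25705 mol O.
FeO: 12.81/71.844 = 0.17830 mol → 0.17830 mol Fe, 0.17830 mol O.
CaO: 24.46/56.077 = 0.43619 mol → 0.43619 mol Ca, 0.43619 mol O.
SiO2: 52.45/60.083 = 0.87296 mol → 0.87296 mol Si, 1.74592 mol O.
Total oxygen = 2.61746 mol. Normalization factor = 6/2.61746 = 2.29230.
Mg per 6 O = 0.25705 × 2.29230 = 0.589.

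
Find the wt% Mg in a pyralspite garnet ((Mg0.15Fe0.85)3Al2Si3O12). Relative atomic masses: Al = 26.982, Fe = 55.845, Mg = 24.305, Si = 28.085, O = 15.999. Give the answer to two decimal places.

2.26 mass %

Formula mass = 0.45*24.305 + 2.55*55.845 + 2*26.982 + 3*28.085 + 12*15.999 = 483.549 g/mol, of which 10.937 g is Mg.
So Mg makes up 10.937/483.549 = 0.0226 of the mass, i.e. 2.26%.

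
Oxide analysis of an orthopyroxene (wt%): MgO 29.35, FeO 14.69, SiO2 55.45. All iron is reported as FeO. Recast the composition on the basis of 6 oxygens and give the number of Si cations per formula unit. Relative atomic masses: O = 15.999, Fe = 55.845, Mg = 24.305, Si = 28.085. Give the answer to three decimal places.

MgO (M=40.304): mol = 0.72822; Mg = 0.72822, O = 0.72822.
FeO (M=71.844): mol = 0.20447; Fe = 0.20447, O = 0.20447.
SiO2 (M=60.083): mol = 0.92289; Si = 0.92289, O = 1.84578.
ΣO = 2.77847; factor = 6/ΣO = 2.15946.
Si apfu = 0.92289 × 2.15946 = 1.993.

1.993 Si apfu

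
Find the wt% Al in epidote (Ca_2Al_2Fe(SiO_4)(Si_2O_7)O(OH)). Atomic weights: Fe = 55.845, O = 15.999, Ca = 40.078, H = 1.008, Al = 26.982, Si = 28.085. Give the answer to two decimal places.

11.17 weight percent

Formula mass = 2·40.078 + 2·26.982 + 1·55.845 + 3·28.085 + 13·15.999 + 1·1.008 = 483.215 g/mol, of which 53.964 g is Al.
So Al makes up 53.964/483.215 = 0.1117 of the mass, i.e. 11.17%.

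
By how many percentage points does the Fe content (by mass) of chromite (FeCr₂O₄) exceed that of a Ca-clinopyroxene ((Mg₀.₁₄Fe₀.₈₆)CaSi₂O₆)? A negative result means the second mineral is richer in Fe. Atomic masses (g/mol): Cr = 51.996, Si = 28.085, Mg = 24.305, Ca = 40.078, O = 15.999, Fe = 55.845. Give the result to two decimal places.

5.24 percentage points

M(FeCr₂O₄) = 223.833 g/mol, so wt% Fe = 55.845/223.833 × 100 = 24.95%.
M((Mg₀.₁₄Fe₀.₈₆)CaSi₂O₆) = 243.671 g/mol, so wt% Fe = 48.027/243.671 × 100 = 19.71%.
24.95 − 19.71 = 5.24 pp.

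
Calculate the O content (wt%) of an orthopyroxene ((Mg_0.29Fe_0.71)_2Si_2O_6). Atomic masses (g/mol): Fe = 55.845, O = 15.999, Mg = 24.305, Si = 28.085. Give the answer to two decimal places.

M((Mg_0.29Fe_0.71)_2Si_2O_6) = 245.561 g/mol.
O contributes 6 × 15.999 = 95.994 g per mole.
95.994/245.561 = 0.3909 → 39.09%.

39.09 wt%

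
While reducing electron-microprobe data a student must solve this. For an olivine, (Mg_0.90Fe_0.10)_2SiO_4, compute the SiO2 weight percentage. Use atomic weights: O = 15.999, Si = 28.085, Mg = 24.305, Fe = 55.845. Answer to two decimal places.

Molar mass of (Mg_0.90Fe_0.10)_2SiO_4 = 1.80×24.305 + 0.20×55.845 + 1×28.085 + 4×15.999 = 146.999 g/mol.
Each formula unit contains 1 Si, equivalent to 1/1 = 1.0000 mol SiO2.
M(SiO2) = 1×28.085 + 2×15.999 = 60.083 g/mol.
Mass of SiO2 per formula unit = 1.0000 × 60.083 = 60.083 g.
SiO2 wt% = 60.083 / 146.999 × 100 = 40.87%.

40.87 wt%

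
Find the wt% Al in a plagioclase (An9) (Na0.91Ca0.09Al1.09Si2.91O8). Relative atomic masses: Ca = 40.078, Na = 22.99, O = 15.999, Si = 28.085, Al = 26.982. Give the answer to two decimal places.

11.15 weight percent

M(Na0.91Ca0.09Al1.09Si2.91O8) = 263.658 g/mol.
Al contributes 1.09 × 26.982 = 29.410 g per mole.
29.410/263.658 = 0.1115 → 11.15%.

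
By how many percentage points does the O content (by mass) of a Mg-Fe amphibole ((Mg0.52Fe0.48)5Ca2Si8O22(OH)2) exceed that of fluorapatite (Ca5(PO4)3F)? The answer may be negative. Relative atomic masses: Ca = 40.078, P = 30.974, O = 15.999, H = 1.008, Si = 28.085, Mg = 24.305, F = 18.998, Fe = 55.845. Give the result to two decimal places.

5.17 percentage points

M((Mg0.52Fe0.48)5Ca2Si8O22(OH)2) = 888.049 g/mol, so wt% O = 383.976/888.049 × 100 = 43.24%.
M(Ca5(PO4)3F) = 504.298 g/mol, so wt% O = 191.988/504.298 × 100 = 38.07%.
43.24 − 38.07 = 5.17 pp.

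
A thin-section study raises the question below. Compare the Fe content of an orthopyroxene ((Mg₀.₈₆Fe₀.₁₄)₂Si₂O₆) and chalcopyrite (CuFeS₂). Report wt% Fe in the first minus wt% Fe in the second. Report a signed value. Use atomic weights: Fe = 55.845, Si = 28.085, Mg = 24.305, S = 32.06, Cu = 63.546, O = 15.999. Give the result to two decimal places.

-22.97 percentage points

First mineral: 15.637 g Fe in 209.605 g formula = 7.46 wt% Fe.
Second mineral: 55.845 g Fe in 183.511 g formula = 30.43 wt% Fe.
7.46% − 30.43% gives a difference of -22.97 percentage points.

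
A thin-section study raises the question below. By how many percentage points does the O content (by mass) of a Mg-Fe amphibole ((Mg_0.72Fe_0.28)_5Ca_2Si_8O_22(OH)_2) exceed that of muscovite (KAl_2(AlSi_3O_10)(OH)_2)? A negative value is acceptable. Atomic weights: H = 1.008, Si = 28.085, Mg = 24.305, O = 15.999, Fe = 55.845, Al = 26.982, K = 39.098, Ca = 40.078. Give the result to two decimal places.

M((Mg_0.72Fe_0.28)_5Ca_2Si_8O_22(OH)_2) = 856.509 g/mol, so wt% O = 383.976/856.509 × 100 = 44.83%.
M(KAl_2(AlSi_3O_10)(OH)_2) = 398.303 g/mol, so wt% O = 191.988/398.303 × 100 = 48.20%.
44.83 − 48.20 = -3.37 pp.

-3.37 percentage points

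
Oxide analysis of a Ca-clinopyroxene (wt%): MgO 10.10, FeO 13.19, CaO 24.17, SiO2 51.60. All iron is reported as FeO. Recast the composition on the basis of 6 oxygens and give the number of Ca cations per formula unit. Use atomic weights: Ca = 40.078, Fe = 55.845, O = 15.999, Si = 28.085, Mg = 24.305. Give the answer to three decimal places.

1.001 Ca apfu

MgO: 10.10/40.304 = 0.25060 mol → 0.25060 mol Mg, 0.25060 mol O.
FeO: 13.19/71.844 = 0.18359 mol → 0.18359 mol Fe, 0.18359 mol O.
CaO: 24.17/56.077 = 0.43101 mol → 0.43101 mol Ca, 0.43101 mol O.
SiO2: 51.60/60.083 = 0.85881 mol → 0.85881 mol Si, 1.71762 mol O.
Total oxygen = 2.58282 mol. Normalization factor = 6/2.58282 = 2.32304.
Ca per 6 O = 0.43101 × 2.32304 = 1.001.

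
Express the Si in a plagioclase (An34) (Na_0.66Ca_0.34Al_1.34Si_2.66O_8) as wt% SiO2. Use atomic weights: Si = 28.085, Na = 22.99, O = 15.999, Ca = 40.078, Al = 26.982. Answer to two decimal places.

59.71 wt%

Formula mass = 267.654 g/mol.
2.66 Si → 2.6600 mol SiO2 per formula unit; M(SiO2) = 60.083, so SiO2 mass = 159.821 g.
159.821/267.654 × 100 = 59.71 wt%.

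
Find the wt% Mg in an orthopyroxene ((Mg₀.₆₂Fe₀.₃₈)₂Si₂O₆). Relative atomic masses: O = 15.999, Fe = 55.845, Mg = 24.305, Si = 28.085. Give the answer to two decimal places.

13.41 weight percent

Molar mass of (Mg₀.₆₂Fe₀.₃₈)₂Si₂O₆: 1.24×24.305 + 0.76×55.845 + 2×28.085 + 6×15.999 = 224.744 g/mol.
Mass of Mg per formula unit: 1.24 × 24.305 = 30.138 g.
Weight fraction Mg = 30.138 / 224.744 = 0.1341.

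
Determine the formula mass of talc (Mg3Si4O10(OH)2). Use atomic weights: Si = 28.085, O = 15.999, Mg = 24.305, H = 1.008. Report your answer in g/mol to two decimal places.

379.26 g/mol

M = 3·24.305 + 4·28.085 + 12·15.999 + 2·1.008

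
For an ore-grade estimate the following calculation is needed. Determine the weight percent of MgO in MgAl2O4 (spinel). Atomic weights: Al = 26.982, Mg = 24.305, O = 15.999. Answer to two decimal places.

M(MgAl2O4) = 142.265 g/mol; M(MgO) = 40.304 g/mol.
Moles MgO per formula unit = 1 Mg ÷ 1 = 1.0000.
MgO fraction = (1.0000 × 40.304) / 142.265 = 40.304/142.265 = 0.2833.

28.33 wt%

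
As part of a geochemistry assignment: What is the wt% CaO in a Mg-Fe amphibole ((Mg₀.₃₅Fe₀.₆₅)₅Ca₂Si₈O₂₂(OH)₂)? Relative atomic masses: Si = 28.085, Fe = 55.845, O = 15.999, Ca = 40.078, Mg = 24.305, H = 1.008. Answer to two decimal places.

M((Mg₀.₃₅Fe₀.₆₅)₅Ca₂Si₈O₂₂(OH)₂) = 914.858 g/mol; M(CaO) = 56.077 g/mol.
Moles CaO per formula unit = 2 Ca ÷ 1 = 2.0000.
CaO fraction = (2.0000 × 56.077) / 914.858 = 112.154/914.858 = 0.1226.

12.26 wt%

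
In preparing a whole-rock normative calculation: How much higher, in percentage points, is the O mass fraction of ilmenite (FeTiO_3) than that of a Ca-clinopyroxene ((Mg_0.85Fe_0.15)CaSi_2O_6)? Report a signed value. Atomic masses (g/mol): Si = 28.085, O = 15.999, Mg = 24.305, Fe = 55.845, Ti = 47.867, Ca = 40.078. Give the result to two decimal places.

-11.74 percentage points

O in FeTiO_3: molar mass 151.709 g/mol; 3×15.999 = 47.997 g → 31.64 wt%.
O in (Mg_0.85Fe_0.15)CaSi_2O_6: molar mass 221.278 g/mol; 6×15.999 = 95.994 g → 43.38 wt%.
Difference = 31.64 − 43.38 = -11.74 percentage points.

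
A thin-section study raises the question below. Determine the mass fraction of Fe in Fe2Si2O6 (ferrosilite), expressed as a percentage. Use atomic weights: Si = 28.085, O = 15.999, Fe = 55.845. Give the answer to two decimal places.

Formula mass = 2*55.845 + 2*28.085 + 6*15.999 = 263.854 g/mol, of which 111.690 g is Fe.
So Fe makes up 111.690/263.854 = 0.4233 of the mass, i.e. 42.33%.

42.33 weight percent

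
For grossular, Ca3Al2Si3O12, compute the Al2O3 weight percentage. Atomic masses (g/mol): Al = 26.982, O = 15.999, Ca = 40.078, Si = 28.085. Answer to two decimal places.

22.64 wt%

Molar mass of Ca3Al2Si3O12 = 3*40.078 + 2*26.982 + 3*28.085 + 12*15.999 = 450.441 g/mol.
Each formula unit contains 2 Al, equivalent to 2/2 = 1.0000 mol Al2O3.
M(Al2O3) = 2×26.982 + 3×15.999 = 101.961 g/mol.
Mass of Al2O3 per formula unit = 1.0000 × 101.961 = 101.961 g.
Al2O3 wt% = 101.961 / 450.441 × 100 = 22.64%.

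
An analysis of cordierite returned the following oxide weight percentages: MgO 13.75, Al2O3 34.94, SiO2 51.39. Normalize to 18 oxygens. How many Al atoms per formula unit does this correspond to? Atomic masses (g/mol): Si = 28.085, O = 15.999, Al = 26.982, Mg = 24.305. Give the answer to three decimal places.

13.75 wt% MgO ÷ 40.304 g/mol = 0.34116 mol, giving 0.34116 Mg and 0.34116 O.
34.94 wt% Al2O3 ÷ 101.961 g/mol = 0.34268 mol, giving 0.68536 Al and 1.02804 O.
51.39 wt% SiO2 ÷ 60.083 g/mol = 0.85532 mol, giving 0.85532 Si and 1.71064 O.
Oxygen sums to 3.07984; scaling by 18/3.07984 = 5.84446 puts the formula on 18 O.
Al: 0.68536 × 5.84446 = 4.006 atoms per formula unit.

4.006 Al apfu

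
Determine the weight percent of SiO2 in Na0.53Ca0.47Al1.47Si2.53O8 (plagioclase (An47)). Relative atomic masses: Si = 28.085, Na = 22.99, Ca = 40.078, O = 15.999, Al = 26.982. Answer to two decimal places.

56.36 wt%

Molar mass of Na0.53Ca0.47Al1.47Si2.53O8 = 0.53·22.99 + 0.47·40.078 + 1.47·26.982 + 2.53·28.085 + 8·15.999 = 269.732 g/mol.
Each formula unit contains 2.53 Si, equivalent to 2.53/1 = 2.5300 mol SiO2.
M(SiO2) = 1×28.085 + 2×15.999 = 60.083 g/mol.
Mass of SiO2 per formula unit = 2.5300 × 60.083 = 152.010 g.
SiO2 wt% = 152.010 / 269.732 × 100 = 56.36%.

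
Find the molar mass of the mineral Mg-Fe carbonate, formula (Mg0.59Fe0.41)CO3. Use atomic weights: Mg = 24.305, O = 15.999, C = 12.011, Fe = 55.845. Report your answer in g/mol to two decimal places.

M = 0.59·24.305 + 0.41·55.845 + 1·12.011 + 3·15.999

97.24 g/mol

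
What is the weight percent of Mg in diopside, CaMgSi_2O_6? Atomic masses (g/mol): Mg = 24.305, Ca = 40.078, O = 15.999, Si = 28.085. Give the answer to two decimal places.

Formula mass = 1×40.078 + 1×24.305 + 2×28.085 + 6×15.999 = 216.547 g/mol, of which 24.305 g is Mg.
So Mg makes up 24.305/216.547 = 0.1122 of the mass, i.e. 11.22%.

11.22 weight percent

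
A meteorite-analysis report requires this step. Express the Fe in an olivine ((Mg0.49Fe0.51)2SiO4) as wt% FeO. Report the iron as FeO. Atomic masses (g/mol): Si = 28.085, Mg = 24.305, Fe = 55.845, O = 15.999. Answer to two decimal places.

42.39 wt%

Molar mass of (Mg0.49Fe0.51)2SiO4 = 0.98*24.305 + 1.02*55.845 + 1*28.085 + 4*15.999 = 172.862 g/mol.
Each formula unit contains 1.02 Fe, equivalent to 1.02/1 = 1.0200 mol FeO.
M(FeO) = 1×55.845 + 1×15.999 = 71.844 g/mol.
Mass of FeO per formula unit = 1.0200 × 71.844 = 73.281 g.
FeO wt% = 73.281 / 172.862 × 100 = 42.39%.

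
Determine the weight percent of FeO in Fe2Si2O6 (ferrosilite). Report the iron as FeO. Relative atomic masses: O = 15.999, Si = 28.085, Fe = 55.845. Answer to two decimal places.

54.46 wt%

M(Fe2Si2O6) = 263.854 g/mol; M(FeO) = 71.844 g/mol.
Moles FeO per formula unit = 2 Fe ÷ 1 = 2.0000.
FeO fraction = (2.0000 × 71.844) / 263.854 = 143.688/263.854 = 0.5446.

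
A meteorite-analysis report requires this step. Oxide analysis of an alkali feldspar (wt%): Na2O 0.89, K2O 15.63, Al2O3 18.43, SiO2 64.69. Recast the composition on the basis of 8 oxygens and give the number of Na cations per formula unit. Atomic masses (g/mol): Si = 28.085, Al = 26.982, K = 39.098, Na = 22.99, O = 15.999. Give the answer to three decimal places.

0.080 Na apfu

0.89 wt% Na2O ÷ 61.979 g/mol = 0.01436 mol, giving 0.02872 Na and 0.01436 O.
15.63 wt% K2O ÷ 94.195 g/mol = 0.16593 mol, giving 0.33186 K and 0.16593 O.
18.43 wt% Al2O3 ÷ 101.961 g/mol = 0.18076 mol, giving 0.36152 Al and 0.54228 O.
64.69 wt% SiO2 ÷ 60.083 g/mol = 1.07668 mol, giving 1.07668 Si and 2.15336 O.
Oxygen sums to 2.87593; scaling by 8/2.87593 = 2.78171 puts the formula on 8 O.
Na: 0.02872 × 2.78171 = 0.080 atoms per formula unit.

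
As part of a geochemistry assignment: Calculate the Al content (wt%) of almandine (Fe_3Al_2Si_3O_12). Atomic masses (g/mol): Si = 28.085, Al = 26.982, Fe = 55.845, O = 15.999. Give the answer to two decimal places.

10.84 wt%

Formula mass = 3·55.845 + 2·26.982 + 3·28.085 + 12·15.999 = 497.742 g/mol, of which 53.964 g is Al.
So Al makes up 53.964/497.742 = 0.1084 of the mass, i.e. 10.84%.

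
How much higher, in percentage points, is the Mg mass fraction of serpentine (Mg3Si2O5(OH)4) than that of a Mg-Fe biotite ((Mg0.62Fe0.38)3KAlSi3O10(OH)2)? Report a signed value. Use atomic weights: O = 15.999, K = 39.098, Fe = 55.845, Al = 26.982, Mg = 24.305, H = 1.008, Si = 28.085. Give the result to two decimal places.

Mg in Mg3Si2O5(OH)4: molar mass 277.108 g/mol; 3×24.305 = 72.915 g → 26.31 wt%.
Mg in (Mg0.62Fe0.38)3KAlSi3O10(OH)2: molar mass 453.210 g/mol; 1.86×24.305 = 45.207 g → 9.97 wt%.
Difference = 26.31 − 9.97 = 16.34 percentage points.

16.34 percentage points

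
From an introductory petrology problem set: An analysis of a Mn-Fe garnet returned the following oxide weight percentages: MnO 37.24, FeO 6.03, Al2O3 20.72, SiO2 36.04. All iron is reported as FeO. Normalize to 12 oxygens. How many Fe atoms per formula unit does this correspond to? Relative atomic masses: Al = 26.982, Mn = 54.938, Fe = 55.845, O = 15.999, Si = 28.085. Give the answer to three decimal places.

37.24 wt% MnO ÷ 70.937 g/mol = 0.52497 mol, giving 0.52497 Mn and 0.52497 O.
6.03 wt% FeO ÷ 71.844 g/mol = 0.08393 mol, giving 0.08393 Fe and 0.08393 O.
20.72 wt% Al2O3 ÷ 101.961 g/mol = 0.20321 mol, giving 0.40642 Al and 0.60963 O.
36.04 wt% SiO2 ÷ 60.083 g/mol = 0.59984 mol, giving 0.59984 Si and 1.19968 O.
Oxygen sums to 2.41821; scaling by 12/2.41821 = 4.96235 puts the formula on 12 O.
Fe: 0.08393 × 4.96235 = 0.416 atoms per formula unit.

0.416 Fe apfu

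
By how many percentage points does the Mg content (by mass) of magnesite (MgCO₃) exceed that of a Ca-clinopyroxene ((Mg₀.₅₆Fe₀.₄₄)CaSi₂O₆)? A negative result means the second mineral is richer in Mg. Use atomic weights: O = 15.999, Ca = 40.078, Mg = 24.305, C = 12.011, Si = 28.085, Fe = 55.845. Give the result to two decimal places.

22.92 percentage points

M(MgCO₃) = 84.313 g/mol, so wt% Mg = 24.305/84.313 × 100 = 28.83%.
M((Mg₀.₅₆Fe₀.₄₄)CaSi₂O₆) = 230.425 g/mol, so wt% Mg = 13.611/230.425 × 100 = 5.91%.
28.83 − 5.91 = 22.92 pp.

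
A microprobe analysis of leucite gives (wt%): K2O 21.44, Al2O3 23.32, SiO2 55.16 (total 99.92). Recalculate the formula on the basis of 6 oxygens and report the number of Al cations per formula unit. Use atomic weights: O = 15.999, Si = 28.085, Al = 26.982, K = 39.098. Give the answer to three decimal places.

21.44 wt% K2O ÷ 94.195 g/mol = 0.22761 mol, giving 0.45522 K and 0.22761 O.
23.32 wt% Al2O3 ÷ 101.961 g/mol = 0.22871 mol, giving 0.45742 Al and 0.68613 O.
55.16 wt% SiO2 ÷ 60.083 g/mol = 0.91806 mol, giving 0.91806 Si and 1.83612 O.
Oxygen sums to 2.74986; scaling by 6/2.74986 = 2.18193 puts the formula on 6 O.
Al: 0.45742 × 2.18193 = 0.998 atoms per formula unit.

0.998 Al apfu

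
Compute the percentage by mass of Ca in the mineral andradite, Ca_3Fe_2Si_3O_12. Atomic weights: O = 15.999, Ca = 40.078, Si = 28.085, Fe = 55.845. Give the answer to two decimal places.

23.66 mass %

Formula mass = 3*40.078 + 2*55.845 + 3*28.085 + 12*15.999 = 508.167 g/mol, of which 120.234 g is Ca.
So Ca makes up 120.234/508.167 = 0.2366 of the mass, i.e. 23.66%.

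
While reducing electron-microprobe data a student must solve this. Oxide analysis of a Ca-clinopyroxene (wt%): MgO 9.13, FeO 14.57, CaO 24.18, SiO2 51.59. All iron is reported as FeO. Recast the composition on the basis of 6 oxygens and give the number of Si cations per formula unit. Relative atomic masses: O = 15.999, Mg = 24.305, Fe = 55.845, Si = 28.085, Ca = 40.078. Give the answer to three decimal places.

MgO (M=40.304): mol = 0.22653; Mg = 0.22653, O = 0.22653.
FeO (M=71.844): mol = 0.20280; Fe = 0.20280, O = 0.20280.
CaO (M=56.077): mol = 0.43119; Ca = 0.43119, O = 0.43119.
SiO2 (M=60.083): mol = 0.85865; Si = 0.85865, O = 1.71730.
ΣO = 2.57782; factor = 6/ΣO = 2.32755.
Si apfu = 0.85865 × 2.32755 = 1.999.

1.999 Si apfu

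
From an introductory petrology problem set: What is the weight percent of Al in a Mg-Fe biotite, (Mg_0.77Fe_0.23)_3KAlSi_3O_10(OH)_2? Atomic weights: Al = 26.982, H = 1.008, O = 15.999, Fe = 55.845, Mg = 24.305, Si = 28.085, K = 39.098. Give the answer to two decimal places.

6.15 wt%

Formula mass = 2.31·24.305 + 0.69·55.845 + 1·39.098 + 1·26.982 + 3·28.085 + 12·15.999 + 2·1.008 = 439.017 g/mol, of which 26.982 g is Al.
So Al makes up 26.982/439.017 = 0.0615 of the mass, i.e. 6.15%.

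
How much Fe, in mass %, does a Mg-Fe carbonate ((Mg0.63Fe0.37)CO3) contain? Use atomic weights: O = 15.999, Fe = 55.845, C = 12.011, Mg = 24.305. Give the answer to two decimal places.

21.53 mass %

Molar mass of (Mg0.63Fe0.37)CO3: 0.63*24.305 + 0.37*55.845 + 1*12.011 + 3*15.999 = 95.983 g/mol.
Mass of Fe per formula unit: 0.37 × 55.845 = 20.663 g.
Weight fraction Fe = 20.663 / 95.983 = 0.2153.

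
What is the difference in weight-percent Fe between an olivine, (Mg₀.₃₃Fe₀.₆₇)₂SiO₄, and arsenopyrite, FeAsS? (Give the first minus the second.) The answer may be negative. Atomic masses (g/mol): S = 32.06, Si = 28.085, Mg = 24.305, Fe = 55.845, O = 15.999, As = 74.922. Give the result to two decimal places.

Fe in (Mg₀.₃₃Fe₀.₆₇)₂SiO₄: molar mass 182.955 g/mol; 1.34×55.845 = 74.832 g → 40.90 wt%.
Fe in FeAsS: molar mass 162.827 g/mol; 1×55.845 = 55.845 g → 34.30 wt%.
Difference = 40.90 − 34.30 = 6.60 percentage points.

6.60 percentage points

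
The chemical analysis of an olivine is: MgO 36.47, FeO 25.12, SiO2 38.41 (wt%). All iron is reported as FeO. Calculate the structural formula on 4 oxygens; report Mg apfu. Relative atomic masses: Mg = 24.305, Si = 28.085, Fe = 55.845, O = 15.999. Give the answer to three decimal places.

1.429 Mg apfu

MgO: 36.47/40.304 = 0.90487 mol → 0.90487 mol Mg, 0.90487 mol O.
FeO: 25.12/71.844 = 0.34965 mol → 0.34965 mol Fe, 0.34965 mol O.
SiO2: 38.41/60.083 = 0.63928 mol → 0.63928 mol Si, 1.27856 mol O.
Total oxygen = 2.53308 mol. Normalization factor = 4/2.53308 = 1.57911.
Mg per 4 O = 0.90487 × 1.57911 = 1.429.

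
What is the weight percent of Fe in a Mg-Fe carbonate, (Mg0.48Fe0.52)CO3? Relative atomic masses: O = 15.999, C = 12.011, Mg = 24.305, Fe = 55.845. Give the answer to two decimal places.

Molar mass of (Mg0.48Fe0.52)CO3: 0.48×24.305 + 0.52×55.845 + 1×12.011 + 3×15.999 = 100.714 g/mol.
Mass of Fe per formula unit: 0.52 × 55.845 = 29.039 g.
Weight fraction Fe = 29.039 / 100.714 = 0.2883.

28.83 wt%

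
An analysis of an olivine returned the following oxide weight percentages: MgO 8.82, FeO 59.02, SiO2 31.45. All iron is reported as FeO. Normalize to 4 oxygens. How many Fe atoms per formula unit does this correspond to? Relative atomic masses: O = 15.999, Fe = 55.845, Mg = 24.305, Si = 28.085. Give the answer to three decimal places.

MgO (M=40.304): mol = 0.21884; Mg = 0.21884, O = 0.21884.
FeO (M=71.844): mol = 0.82150; Fe = 0.82150, O = 0.82150.
SiO2 (M=60.083): mol = 0.52344; Si = 0.52344, O = 1.04688.
ΣO = 2.08722; factor = 4/ΣO = 1.91642.
Fe apfu = 0.82150 × 1.91642 = 1.574.

1.574 Fe apfu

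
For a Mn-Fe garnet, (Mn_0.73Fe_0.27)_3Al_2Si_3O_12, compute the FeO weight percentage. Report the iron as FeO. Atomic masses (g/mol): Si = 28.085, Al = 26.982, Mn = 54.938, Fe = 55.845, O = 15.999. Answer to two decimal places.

11.74 wt%

M((Mn_0.73Fe_0.27)_3Al_2Si_3O_12) = 495.756 g/mol; M(FeO) = 71.844 g/mol.
Moles FeO per formula unit = 0.81 Fe ÷ 1 = 0.8100.
FeO fraction = (0.8100 × 71.844) / 495.756 = 58.194/495.756 = 0.1174.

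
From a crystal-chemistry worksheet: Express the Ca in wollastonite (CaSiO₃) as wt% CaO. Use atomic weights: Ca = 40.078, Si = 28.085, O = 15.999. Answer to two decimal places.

48.28 wt%

Molar mass of CaSiO₃ = 1*40.078 + 1*28.085 + 3*15.999 = 116.160 g/mol.
Each formula unit contains 1 Ca, equivalent to 1/1 = 1.0000 mol CaO.
M(CaO) = 1×40.078 + 1×15.999 = 56.077 g/mol.
Mass of CaO per formula unit = 1.0000 × 56.077 = 56.077 g.
CaO wt% = 56.077 / 116.160 × 100 = 48.28%.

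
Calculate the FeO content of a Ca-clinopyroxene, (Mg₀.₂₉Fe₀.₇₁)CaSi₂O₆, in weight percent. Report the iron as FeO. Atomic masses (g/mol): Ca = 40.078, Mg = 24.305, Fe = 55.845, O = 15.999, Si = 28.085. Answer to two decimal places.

21.35 wt%

Molar mass of (Mg₀.₂₉Fe₀.₇₁)CaSi₂O₆ = 0.29*24.305 + 0.71*55.845 + 1*40.078 + 2*28.085 + 6*15.999 = 238.940 g/mol.
Each formula unit contains 0.71 Fe, equivalent to 0.71/1 = 0.7100 mol FeO.
M(FeO) = 1×55.845 + 1×15.999 = 71.844 g/mol.
Mass of FeO per formula unit = 0.7100 × 71.844 = 51.009 g.
FeO wt% = 51.009 / 238.940 × 100 = 21.35%.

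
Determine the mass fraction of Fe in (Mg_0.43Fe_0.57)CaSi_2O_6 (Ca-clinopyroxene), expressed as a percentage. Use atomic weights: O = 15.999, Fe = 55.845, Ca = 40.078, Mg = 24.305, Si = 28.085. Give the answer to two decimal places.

13.57 mass %

Molar mass of (Mg_0.43Fe_0.57)CaSi_2O_6: 0.43×24.305 + 0.57×55.845 + 1×40.078 + 2×28.085 + 6×15.999 = 234.525 g/mol.
Mass of Fe per formula unit: 0.57 × 55.845 = 31.832 g.
Weight fraction Fe = 31.832 / 234.525 = 0.1357.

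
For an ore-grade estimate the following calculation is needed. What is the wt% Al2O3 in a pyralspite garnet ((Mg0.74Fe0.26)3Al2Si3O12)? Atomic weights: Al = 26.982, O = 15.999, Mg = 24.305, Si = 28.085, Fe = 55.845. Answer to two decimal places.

23.84 wt%

Molar mass of (Mg0.74Fe0.26)3Al2Si3O12 = 2.22×24.305 + 0.78×55.845 + 2×26.982 + 3×28.085 + 12×15.999 = 427.723 g/mol.
Each formula unit contains 2 Al, equivalent to 2/2 = 1.0000 mol Al2O3.
M(Al2O3) = 2×26.982 + 3×15.999 = 101.961 g/mol.
Mass of Al2O3 per formula unit = 1.0000 × 101.961 = 101.961 g.
Al2O3 wt% = 101.961 / 427.723 × 100 = 23.84%.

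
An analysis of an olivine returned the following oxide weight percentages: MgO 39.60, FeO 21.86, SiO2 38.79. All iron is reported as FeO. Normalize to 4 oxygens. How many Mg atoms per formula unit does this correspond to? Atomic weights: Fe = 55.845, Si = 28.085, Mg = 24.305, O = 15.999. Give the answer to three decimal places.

39.60 wt% MgO ÷ 40.304 g/mol = 0.98253 mol, giving 0.98253 Mg and 0.98253 O.
21.86 wt% FeO ÷ 71.844 g/mol = 0.30427 mol, giving 0.30427 Fe and 0.30427 O.
38.79 wt% SiO2 ÷ 60.083 g/mol = 0.64561 mol, giving 0.64561 Si and 1.29122 O.
Oxygen sums to 2.57802; scaling by 4/2.57802 = 1.55158 puts the formula on 4 O.
Mg: 0.98253 × 1.55158 = 1.524 atoms per formula unit.

1.524 Mg apfu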